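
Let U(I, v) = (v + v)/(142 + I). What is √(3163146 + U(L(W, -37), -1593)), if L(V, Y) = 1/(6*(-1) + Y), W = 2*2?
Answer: 2*√3274801590885/2035 ≈ 1778.5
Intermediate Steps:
W = 4
L(V, Y) = 1/(-6 + Y)
U(I, v) = 2*v/(142 + I) (U(I, v) = (2*v)/(142 + I) = 2*v/(142 + I))
√(3163146 + U(L(W, -37), -1593)) = √(3163146 + 2*(-1593)/(142 + 1/(-6 - 37))) = √(3163146 + 2*(-1593)/(142 + 1/(-43))) = √(3163146 + 2*(-1593)/(142 - 1/43)) = √(3163146 + 2*(-1593)/(6105/43)) = √(3163146 + 2*(-1593)*(43/6105)) = √(3163146 - 45666/2035) = √(6436956444/2035) = 2*√3274801590885/2035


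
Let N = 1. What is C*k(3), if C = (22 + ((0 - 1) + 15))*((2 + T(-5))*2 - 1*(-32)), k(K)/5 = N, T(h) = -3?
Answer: 5400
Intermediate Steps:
k(K) = 5 (k(K) = 5*1 = 5)
C = 1080 (C = (22 + ((0 - 1) + 15))*((2 - 3)*2 - 1*(-32)) = (22 + (-1 + 15))*(-1*2 + 32) = (22 + 14)*(-2 + 32) = 36*30 = 1080)
C*k(3) = 1080*5 = 5400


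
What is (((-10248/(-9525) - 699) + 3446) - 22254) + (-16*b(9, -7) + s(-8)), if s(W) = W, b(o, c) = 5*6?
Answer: -63480709/3175 ≈ -19994.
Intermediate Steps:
b(o, c) = 30
(((-10248/(-9525) - 699) + 3446) - 22254) + (-16*b(9, -7) + s(-8)) = (((-10248/(-9525) - 699) + 3446) - 22254) + (-16*30 - 8) = (((-10248*(-1/9525) - 699) + 3446) - 22254) + (-480 - 8) = (((3416/3175 - 699) + 3446) - 22254) - 488 = ((-2215909/3175 + 3446) - 22254) - 488 = (8725141/3175 - 22254) - 488 = -61931309/3175 - 488 = -63480709/3175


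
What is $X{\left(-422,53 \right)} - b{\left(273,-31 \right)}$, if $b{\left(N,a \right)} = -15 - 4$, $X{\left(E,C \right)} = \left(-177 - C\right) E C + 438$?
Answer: $5144637$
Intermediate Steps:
$X{\left(E,C \right)} = 438 + C E \left(-177 - C\right)$ ($X{\left(E,C \right)} = E \left(-177 - C\right) C + 438 = C E \left(-177 - C\right) + 438 = 438 + C E \left(-177 - C\right)$)
$b{\left(N,a \right)} = -19$
$X{\left(-422,53 \right)} - b{\left(273,-31 \right)} = \left(438 - - 422 \cdot 53^{2} - 9381 \left(-422\right)\right) - -19 = \left(438 - \left(-422\right) 2809 + 3958782\right) + 19 = \left(438 + 1185398 + 3958782\right) + 19 = 5144618 + 19 = 5144637$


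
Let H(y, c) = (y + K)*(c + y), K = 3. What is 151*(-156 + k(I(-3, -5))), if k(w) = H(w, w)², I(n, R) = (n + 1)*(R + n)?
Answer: 55795708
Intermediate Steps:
I(n, R) = (1 + n)*(R + n)
H(y, c) = (3 + y)*(c + y) (H(y, c) = (y + 3)*(c + y) = (3 + y)*(c + y))
k(w) = (2*w² + 6*w)² (k(w) = (w² + 3*w + 3*w + w*w)² = (w² + 3*w + 3*w + w²)² = (2*w² + 6*w)²)
151*(-156 + k(I(-3, -5))) = 151*(-156 + 4*(-5 - 3 + (-3)² - 5*(-3))²*(3 + (-5 - 3 + (-3)² - 5*(-3)))²) = 151*(-156 + 4*(-5 - 3 + 9 + 15)²*(3 + (-5 - 3 + 9 + 15))²) = 151*(-156 + 4*16²*(3 + 16)²) = 151*(-156 + 4*256*19²) = 151*(-156 + 4*256*361) = 151*(-156 + 369664) = 151*369508 = 55795708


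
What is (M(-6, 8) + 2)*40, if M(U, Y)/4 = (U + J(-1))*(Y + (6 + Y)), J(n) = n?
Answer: -24560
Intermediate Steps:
M(U, Y) = 4*(-1 + U)*(6 + 2*Y) (M(U, Y) = 4*((U - 1)*(Y + (6 + Y))) = 4*((-1 + U)*(6 + 2*Y)) = 4*(-1 + U)*(6 + 2*Y))
(M(-6, 8) + 2)*40 = ((-24 - 8*8 + 24*(-6) + 8*(-6)*8) + 2)*40 = ((-24 - 64 - 144 - 384) + 2)*40 = (-616 + 2)*40 = -614*40 = -24560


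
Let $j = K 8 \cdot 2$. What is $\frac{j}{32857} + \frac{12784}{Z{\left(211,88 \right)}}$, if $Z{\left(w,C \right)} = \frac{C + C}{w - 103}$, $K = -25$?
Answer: $\frac{23432164}{2987} \approx 7844.7$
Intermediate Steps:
$j = -400$ ($j = \left(-25\right) 8 \cdot 2 = \left(-200\right) 2 = -400$)
$Z{\left(w,C \right)} = \frac{2 C}{-103 + w}$
$\frac{j}{32857} + \frac{12784}{Z{\left(211,88 \right)}} = - \frac{400}{32857} + \frac{12784}{2 \cdot 88 \frac{1}{-103 + 211}} = \left(-400\right) \frac{1}{32857} + \frac{12784}{2 \cdot 88 \cdot \frac{1}{108}} = - \frac{400}{32857} + \frac{12784}{2 \cdot 88 \cdot \frac{1}{108}} = - \frac{400}{32857} + \frac{12784}{\frac{44}{27}} = - \frac{400}{32857} + 12784 \cdot \frac{27}{44} = - \frac{400}{32857} + \frac{86292}{11} = \frac{23432164}{2987}$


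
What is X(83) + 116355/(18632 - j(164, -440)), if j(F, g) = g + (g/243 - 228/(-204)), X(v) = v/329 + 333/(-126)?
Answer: 38468073451/10368671222 ≈ 3.7100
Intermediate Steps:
X(v) = -37/14 + v/329 (X(v) = v*(1/329) + 333*(-1/126) = v/329 - 37/14 = -37/14 + v/329)
j(F, g) = 19/17 + 244*g/243 (j(F, g) = g + (g*(1/243) - 228*(-1/204)) = g + (g/243 + 19/17) = g + (19/17 + g/243) = 19/17 + 244*g/243)
X(83) + 116355/(18632 - j(164, -440)) = (-37/14 + (1/329)*83) + 116355/(18632 - (19/17 + (244/243)*(-440))) = (-37/14 + 83/329) + 116355/(18632 - (19/17 - 107360/243)) = -1573/658 + 116355/(18632 - 1*(-1820503/4131)) = -1573/658 + 116355/(18632 + 1820503/4131) = -1573/658 + 116355/(78789295/4131) = -1573/658 + 116355*(4131/78789295) = -1573/658 + 96132501/15757859 = 38468073451/10368671222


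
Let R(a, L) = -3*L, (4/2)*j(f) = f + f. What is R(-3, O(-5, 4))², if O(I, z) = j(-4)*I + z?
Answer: 5184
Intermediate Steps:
j(f) = f (j(f) = (f + f)/2 = (2*f)/2 = f)
O(I, z) = z - 4*I (O(I, z) = -4*I + z = z - 4*I)
R(-3, O(-5, 4))² = (-3*(4 - 4*(-5)))² = (-3*(4 + 20))² = (-3*24)² = (-72)² = 5184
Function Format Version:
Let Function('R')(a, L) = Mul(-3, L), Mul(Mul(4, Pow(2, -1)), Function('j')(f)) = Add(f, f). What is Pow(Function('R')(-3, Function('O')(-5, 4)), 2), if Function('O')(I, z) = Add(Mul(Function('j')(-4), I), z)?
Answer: 5184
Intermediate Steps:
Function('j')(f) = f (Function('j')(f) = Mul(Rational(1, 2), Add(f, f)) = Mul(Rational(1, 2), Mul(2, f)) = f)
Function('O')(I, z) = Add(z, Mul(-4, I)) (Function('O')(I, z) = Add(Mul(-4, I), z) = Add(z, Mul(-4, I)))
Pow(Function('R')(-3, Function('O')(-5, 4)), 2) = Pow(Mul(-3, Add(4, Mul(-4, -5))), 2) = Pow(Mul(-3, Add(4, 20)), 2) = Pow(Mul(-3, 24), 2) = Pow(-72, 2) = 5184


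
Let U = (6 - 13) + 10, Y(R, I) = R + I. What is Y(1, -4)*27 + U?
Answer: -78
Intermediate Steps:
Y(R, I) = I + R
U = 3 (U = -7 + 10 = 3)
Y(1, -4)*27 + U = (-4 + 1)*27 + 3 = -3*27 + 3 = -81 + 3 = -78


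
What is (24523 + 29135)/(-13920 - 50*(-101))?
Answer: -26829/4435 ≈ -6.0494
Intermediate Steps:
(24523 + 29135)/(-13920 - 50*(-101)) = 53658/(-13920 + 5050) = 53658/(-8870) = 53658*(-1/8870) = -26829/4435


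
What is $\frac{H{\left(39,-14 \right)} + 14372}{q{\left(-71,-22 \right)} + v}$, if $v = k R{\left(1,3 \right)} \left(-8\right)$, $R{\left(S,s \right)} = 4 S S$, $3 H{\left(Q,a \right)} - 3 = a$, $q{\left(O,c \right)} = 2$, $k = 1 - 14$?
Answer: $\frac{43105}{1254} \approx 34.374$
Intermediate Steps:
$k = -13$ ($k = 1 - 14 = -13$)
$H{\left(Q,a \right)} = 1 + \frac{a}{3}$
$R{\left(S,s \right)} = 4 S^{2}$
$v = 416$ ($v = - 13 \cdot 4 \cdot 1^{2} \left(-8\right) = - 13 \cdot 4 \cdot 1 \left(-8\right) = \left(-13\right) 4 \left(-8\right) = \left(-52\right) \left(-8\right) = 416$)
$\frac{H{\left(39,-14 \right)} + 14372}{q{\left(-71,-22 \right)} + v} = \frac{\left(1 + \frac{1}{3} \left(-14\right)\right) + 14372}{2 + 416} = \frac{\left(1 - \frac{14}{3}\right) + 14372}{418} = \left(- \frac{11}{3} + 14372\right) \frac{1}{418} = \frac{43105}{3} \cdot \frac{1}{418} = \frac{43105}{1254}$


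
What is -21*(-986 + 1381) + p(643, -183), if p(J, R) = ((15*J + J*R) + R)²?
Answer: 11708746554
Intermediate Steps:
p(J, R) = (R + 15*J + J*R)²
-21*(-986 + 1381) + p(643, -183) = -21*(-986 + 1381) + (-183 + 15*643 + 643*(-183))² = -21*395 + (-183 + 9645 - 117669)² = -8295 + (-108207)² = -8295 + 11708754849 = 11708746554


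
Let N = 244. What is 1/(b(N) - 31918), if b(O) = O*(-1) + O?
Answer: -1/31918 ≈ -3.1330e-5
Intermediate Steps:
b(O) = 0 (b(O) = -O + O = 0)
1/(b(N) - 31918) = 1/(0 - 31918) = 1/(-31918) = -1/31918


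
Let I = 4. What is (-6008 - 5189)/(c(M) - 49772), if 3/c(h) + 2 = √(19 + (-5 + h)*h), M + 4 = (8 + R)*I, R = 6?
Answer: 1370393462374/6091562031383 + 33591*√2463/6091562031383 ≈ 0.22497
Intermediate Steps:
M = 52 (M = -4 + (8 + 6)*4 = -4 + 14*4 = -4 + 56 = 52)
c(h) = 3/(-2 + √(19 + h*(-5 + h))) (c(h) = 3/(-2 + √(19 + (-5 + h)*h)) = 3/(-2 + √(19 + h*(-5 + h))))
(-6008 - 5189)/(c(M) - 49772) = (-6008 - 5189)/(3/(-2 + √(19 + 52² - 5*52)) - 49772) = -11197/(3/(-2 + √(19 + 2704 - 260)) - 49772) = -11197/(3/(-2 + √2463) - 49772) = -11197/(-49772 + 3/(-2 + √2463))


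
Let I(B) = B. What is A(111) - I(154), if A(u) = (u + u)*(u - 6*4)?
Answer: 19160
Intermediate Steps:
A(u) = 2*u*(-24 + u) (A(u) = (2*u)*(u - 24) = (2*u)*(-24 + u) = 2*u*(-24 + u))
A(111) - I(154) = 2*111*(-24 + 111) - 1*154 = 2*111*87 - 154 = 19314 - 154 = 19160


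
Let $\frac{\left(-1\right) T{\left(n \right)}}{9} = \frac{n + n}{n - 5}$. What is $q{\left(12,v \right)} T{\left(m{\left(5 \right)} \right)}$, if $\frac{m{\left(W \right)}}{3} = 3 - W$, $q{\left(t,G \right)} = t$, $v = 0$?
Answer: $- \frac{1296}{11} \approx -117.82$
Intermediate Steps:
$m{\left(W \right)} = 9 - 3 W$ ($m{\left(W \right)} = 3 \left(3 - W\right) = 9 - 3 W$)
$T{\left(n \right)} = - \frac{18 n}{-5 + n}$ ($T{\left(n \right)} = - 9 \frac{n + n}{n - 5} = - 9 \frac{2 n}{-5 + n} = - \frac{18 n}{-5 + n}$)
$q{\left(12,v \right)} T{\left(m{\left(5 \right)} \right)} = 12 \left(- \frac{18 \left(9 - 15\right)}{-5 + \left(9 - 15\right)}\right) = 12 \left(\left(-18\right) \left(-6\right) \frac{1}{-5 - 6}\right) = 12 \left(\left(-18\right) \left(-6\right) \frac{1}{-11}\right) = 12 \left(\left(-18\right) \left(-6\right) \left(- \frac{1}{11}\right)\right) = 12 \left(- \frac{108}{11}\right) = - \frac{1296}{11}$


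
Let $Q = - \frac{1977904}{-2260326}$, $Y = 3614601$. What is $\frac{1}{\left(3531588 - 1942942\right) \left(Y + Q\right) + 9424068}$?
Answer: $\frac{1130163}{6489771425097082174} \approx 1.7415 \cdot 10^{-13}$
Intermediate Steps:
$Q = \frac{988952}{1130163}$ ($Q = \left(-1977904\right) \left(- \frac{1}{2260326}\right) = \frac{988952}{1130163} \approx 0.87505$)
$\frac{1}{\left(3531588 - 1942942\right) \left(Y + Q\right) + 9424068} = \frac{1}{\left(3531588 - 1942942\right) \left(3614601 + \frac{988952}{1130163}\right) + 9424068} = \frac{1}{1588646 \cdot \frac{4085089298915}{1130163} + 9424068} = \frac{1}{\frac{6489760774364119090}{1130163} + 9424068} = \frac{1}{\frac{6489771425097082174}{1130163}} = \frac{1130163}{6489771425097082174}$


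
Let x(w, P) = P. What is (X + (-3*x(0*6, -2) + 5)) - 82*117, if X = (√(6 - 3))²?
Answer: -9580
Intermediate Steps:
X = 3 (X = (√3)² = 3)
(X + (-3*x(0*6, -2) + 5)) - 82*117 = (3 + (-3*(-2) + 5)) - 82*117 = (3 + (6 + 5)) - 9594 = (3 + 11) - 9594 = 14 - 9594 = -9580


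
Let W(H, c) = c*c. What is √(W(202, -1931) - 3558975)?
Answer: √169786 ≈ 412.05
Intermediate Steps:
W(H, c) = c²
√(W(202, -1931) - 3558975) = √((-1931)² - 3558975) = √(3728761 - 3558975) = √169786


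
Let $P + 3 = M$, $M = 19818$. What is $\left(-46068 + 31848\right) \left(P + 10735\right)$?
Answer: $-434421000$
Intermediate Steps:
$P = 19815$ ($P = -3 + 19818 = 19815$)
$\left(-46068 + 31848\right) \left(P + 10735\right) = \left(-46068 + 31848\right) \left(19815 + 10735\right) = \left(-14220\right) 30550 = -434421000$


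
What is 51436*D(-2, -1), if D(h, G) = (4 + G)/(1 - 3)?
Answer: -77154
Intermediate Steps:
D(h, G) = -2 - G/2 (D(h, G) = (4 + G)/(-2) = (4 + G)*(-½) = -2 - G/2)
51436*D(-2, -1) = 51436*(-2 - ½*(-1)) = 51436*(-2 + ½) = 51436*(-3/2) = -77154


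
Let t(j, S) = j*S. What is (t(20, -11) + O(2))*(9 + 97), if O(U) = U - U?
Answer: -23320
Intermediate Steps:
t(j, S) = S*j
O(U) = 0
(t(20, -11) + O(2))*(9 + 97) = (-11*20 + 0)*(9 + 97) = (-220 + 0)*106 = -220*106 = -23320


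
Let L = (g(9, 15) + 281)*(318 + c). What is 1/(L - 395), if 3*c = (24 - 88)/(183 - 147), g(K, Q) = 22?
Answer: 9/862015 ≈ 1.0441e-5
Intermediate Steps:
c = -16/27 (c = ((24 - 88)/(183 - 147))/3 = (-64/36)/3 = (-64*1/36)/3 = (1/3)*(-16/9) = -16/27 ≈ -0.59259)
L = 865570/9 (L = (22 + 281)*(318 - 16/27) = 303*(8570/27) = 865570/9 ≈ 96175.)
1/(L - 395) = 1/(865570/9 - 395) = 1/(862015/9) = 9/862015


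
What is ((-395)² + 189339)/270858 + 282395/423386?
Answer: 111355613707/57338742594 ≈ 1.9421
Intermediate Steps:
((-395)² + 189339)/270858 + 282395/423386 = (156025 + 189339)*(1/270858) + 282395*(1/423386) = 345364*(1/270858) + 282395/423386 = 172682/135429 + 282395/423386 = 111355613707/57338742594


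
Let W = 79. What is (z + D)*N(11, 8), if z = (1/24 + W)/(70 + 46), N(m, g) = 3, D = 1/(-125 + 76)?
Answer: 90169/45472 ≈ 1.9830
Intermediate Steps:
D = -1/49 (D = 1/(-49) = -1/49 ≈ -0.020408)
z = 1897/2784 (z = (1/24 + 79)/(70 + 46) = (1/24 + 79)/116 = (1897/24)*(1/116) = 1897/2784 ≈ 0.68139)
(z + D)*N(11, 8) = (1897/2784 - 1/49)*3 = (90169/136416)*3 = 90169/45472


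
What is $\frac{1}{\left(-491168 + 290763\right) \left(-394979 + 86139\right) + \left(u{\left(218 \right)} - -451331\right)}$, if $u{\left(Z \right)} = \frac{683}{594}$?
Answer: $\frac{594}{36764757730097} \approx 1.6157 \cdot 10^{-11}$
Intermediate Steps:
$u{\left(Z \right)} = \frac{683}{594}$ ($u{\left(Z \right)} = 683 \cdot \frac{1}{594} = \frac{683}{594}$)
$\frac{1}{\left(-491168 + 290763\right) \left(-394979 + 86139\right) + \left(u{\left(218 \right)} - -451331\right)} = \frac{1}{\left(-491168 + 290763\right) \left(-394979 + 86139\right) + \left(\frac{683}{594} - -451331\right)} = \frac{1}{\left(-200405\right) \left(-308840\right) + \left(\frac{683}{594} + 451331\right)} = \frac{1}{61893080200 + \frac{268091297}{594}} = \frac{1}{\frac{36764757730097}{594}} = \frac{594}{36764757730097}$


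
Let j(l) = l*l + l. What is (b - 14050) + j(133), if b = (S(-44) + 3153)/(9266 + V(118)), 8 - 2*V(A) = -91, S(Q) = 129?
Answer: 70282696/18631 ≈ 3772.4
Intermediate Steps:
V(A) = 99/2 (V(A) = 4 - ½*(-91) = 4 + 91/2 = 99/2)
j(l) = l + l² (j(l) = l² + l = l + l²)
b = 6564/18631 (b = (129 + 3153)/(9266 + 99/2) = 3282/(18631/2) = 3282*(2/18631) = 6564/18631 ≈ 0.35232)
(b - 14050) + j(133) = (6564/18631 - 14050) + 133*(1 + 133) = -261758986/18631 + 133*134 = -261758986/18631 + 17822 = 70282696/18631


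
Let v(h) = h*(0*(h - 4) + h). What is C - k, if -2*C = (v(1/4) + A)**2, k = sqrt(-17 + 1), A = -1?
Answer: -225/512 - 4*I ≈ -0.43945 - 4.0*I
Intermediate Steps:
k = 4*I (k = sqrt(-16) = 4*I ≈ 4.0*I)
v(h) = h**2 (v(h) = h*(0*(-4 + h) + h) = h*(0 + h) = h*h = h**2)
C = -225/512 (C = -((1/4)**2 - 1)**2/2 = -(1/16 - 1)**2/2 = -(-15/16)**2/2 = -1/2*225/256 = -225/512 ≈ -0.43945)
C - k = -225/512 - 4*I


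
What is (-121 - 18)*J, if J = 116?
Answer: -16124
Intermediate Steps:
(-121 - 18)*J = (-121 - 18)*116 = -139*116 = -16124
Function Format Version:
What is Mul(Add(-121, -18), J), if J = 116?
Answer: -16124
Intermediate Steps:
Mul(Add(-121, -18), J) = Mul(Add(-121, -18), 116) = Mul(-139, 116) = -16124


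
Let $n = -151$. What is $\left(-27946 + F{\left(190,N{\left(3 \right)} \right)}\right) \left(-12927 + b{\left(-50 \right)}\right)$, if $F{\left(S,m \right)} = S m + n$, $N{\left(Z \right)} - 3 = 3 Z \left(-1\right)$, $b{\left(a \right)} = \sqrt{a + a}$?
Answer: $377946699 - 292370 i \approx 3.7795 \cdot 10^{8} - 2.9237 \cdot 10^{5} i$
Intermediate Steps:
$b{\left(a \right)} = \sqrt{2} \sqrt{a}$ ($b{\left(a \right)} = \sqrt{2 a} = \sqrt{2} \sqrt{a}$)
$N{\left(Z \right)} = 3 - 3 Z$ ($N{\left(Z \right)} = 3 + 3 Z \left(-1\right) = 3 - 3 Z$)
$F{\left(S,m \right)} = -151 + S m$ ($F{\left(S,m \right)} = S m - 151 = -151 + S m$)
$\left(-27946 + F{\left(190,N{\left(3 \right)} \right)}\right) \left(-12927 + b{\left(-50 \right)}\right) = \left(-27946 + \left(-151 + 190 \left(3 - 9\right)\right)\right) \left(-12927 + \sqrt{2} \sqrt{-50}\right) = \left(-27946 + \left(-151 + 190 \left(3 - 9\right)\right)\right) \left(-12927 + \sqrt{2} \cdot 5 i \sqrt{2}\right) = \left(-27946 + \left(-151 + 190 \left(-6\right)\right)\right) \left(-12927 + 10 i\right) = \left(-27946 - 1291\right) \left(-12927 + 10 i\right) = - 29237 \left(-12927 + 10 i\right) = 377946699 - 292370 i$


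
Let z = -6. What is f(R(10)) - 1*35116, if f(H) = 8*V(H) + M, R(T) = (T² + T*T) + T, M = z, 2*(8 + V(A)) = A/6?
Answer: -35046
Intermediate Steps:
V(A) = -8 + A/12 (V(A) = -8 + (A/6)/2 = -8 + A/12)
M = -6
R(T) = T + 2*T² (R(T) = (T² + T²) + T = 2*T² + T = T + 2*T²)
f(H) = -70 + 2*H/3 (f(H) = 8*(-8 + H/12) - 6 = (-64 + 2*H/3) - 6 = -70 + 2*H/3)
f(R(10)) - 1*35116 = (-70 + 2*(10*(1 + 2*10))/3) - 1*35116 = (-70 + 2*(10*(1 + 20))/3) - 35116 = (-70 + 2*(10*21)/3) - 35116 = (-70 + (⅔)*210) - 35116 = (-70 + 140) - 35116 = 70 - 35116 = -35046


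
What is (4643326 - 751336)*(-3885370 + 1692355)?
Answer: -8535192449850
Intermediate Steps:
(4643326 - 751336)*(-3885370 + 1692355) = 3891990*(-2193015) = -8535192449850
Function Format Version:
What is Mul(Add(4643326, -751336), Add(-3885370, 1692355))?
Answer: -8535192449850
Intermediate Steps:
Mul(Add(4643326, -751336), Add(-3885370, 1692355)) = Mul(3891990, -2193015) = -8535192449850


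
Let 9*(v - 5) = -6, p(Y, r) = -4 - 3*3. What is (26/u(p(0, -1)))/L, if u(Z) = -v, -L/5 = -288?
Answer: -1/240 ≈ -0.0041667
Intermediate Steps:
p(Y, r) = -13 (p(Y, r) = -4 - 9 = -13)
L = 1440 (L = -5*(-288) = 1440)
v = 13/3 (v = 5 + (⅑)*(-6) = 5 - ⅔ = 13/3 ≈ 4.3333)
u(Z) = -13/3 (u(Z) = -1*13/3 = -13/3)
(26/u(p(0, -1)))/L = (26/(-13/3))/1440 = (26*(-3/13))*(1/1440) = -6*1/1440 = -1/240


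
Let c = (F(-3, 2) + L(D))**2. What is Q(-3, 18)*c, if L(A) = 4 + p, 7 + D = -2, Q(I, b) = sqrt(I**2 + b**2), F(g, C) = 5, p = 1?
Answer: 300*sqrt(37) ≈ 1824.8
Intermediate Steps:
D = -9 (D = -7 - 2 = -9)
L(A) = 5 (L(A) = 4 + 1 = 5)
c = 100 (c = (5 + 5)**2 = 10**2 = 100)
Q(-3, 18)*c = sqrt((-3)**2 + 18**2)*100 = sqrt(9 + 324)*100 = sqrt(333)*100 = (3*sqrt(37))*100 = 300*sqrt(37)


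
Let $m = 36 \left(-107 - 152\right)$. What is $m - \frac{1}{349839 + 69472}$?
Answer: $- \frac{3909655765}{419311} \approx -9324.0$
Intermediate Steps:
$m = -9324$ ($m = 36 \left(-259\right) = -9324$)
$m - \frac{1}{349839 + 69472} = -9324 - \frac{1}{349839 + 69472} = -9324 - \frac{1}{419311} = - \frac{3909655765}{419311}$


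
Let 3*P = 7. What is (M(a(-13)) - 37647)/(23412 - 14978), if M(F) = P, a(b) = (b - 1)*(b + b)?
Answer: -56467/12651 ≈ -4.4634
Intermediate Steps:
a(b) = 2*b*(-1 + b) (a(b) = (-1 + b)*(2*b) = 2*b*(-1 + b))
P = 7/3 (P = (⅓)*7 = 7/3 ≈ 2.3333)
M(F) = 7/3
(M(a(-13)) - 37647)/(23412 - 14978) = (7/3 - 37647)/(23412 - 14978) = -112934/3/8434 = -112934/3*1/8434 = -56467/12651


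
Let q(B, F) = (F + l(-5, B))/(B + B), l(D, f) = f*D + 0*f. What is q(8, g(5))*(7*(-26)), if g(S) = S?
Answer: 3185/8 ≈ 398.13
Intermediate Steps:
l(D, f) = D*f (l(D, f) = D*f + 0 = D*f)
q(B, F) = (F - 5*B)/(2*B) (q(B, F) = (F - 5*B)/(B + B) = (F - 5*B)/((2*B)) = (F - 5*B)*(1/(2*B)) = (F - 5*B)/(2*B))
q(8, g(5))*(7*(-26)) = ((1/2)*(5 - 5*8)/8)*(7*(-26)) = ((1/2)*(1/8)*(5 - 40))*(-182) = ((1/2)*(1/8)*(-35))*(-182) = -35/16*(-182) = 3185/8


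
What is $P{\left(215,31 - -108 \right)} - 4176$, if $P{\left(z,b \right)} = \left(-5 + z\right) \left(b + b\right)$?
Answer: $54204$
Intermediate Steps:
$P{\left(z,b \right)} = 2 b \left(-5 + z\right)$ ($P{\left(z,b \right)} = \left(-5 + z\right) 2 b = 2 b \left(-5 + z\right)$)
$P{\left(215,31 - -108 \right)} - 4176 = 2 \left(31 - -108\right) \left(-5 + 215\right) - 4176 = 2 \left(31 + 108\right) 210 - 4176 = 2 \cdot 139 \cdot 210 - 4176 = 58380 - 4176 = 54204$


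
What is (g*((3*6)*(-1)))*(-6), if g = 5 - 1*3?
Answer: 216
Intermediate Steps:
g = 2 (g = 5 - 3 = 2)
(g*((3*6)*(-1)))*(-6) = (2*((3*6)*(-1)))*(-6) = (2*(18*(-1)))*(-6) = (2*(-18))*(-6) = -36*(-6) = 216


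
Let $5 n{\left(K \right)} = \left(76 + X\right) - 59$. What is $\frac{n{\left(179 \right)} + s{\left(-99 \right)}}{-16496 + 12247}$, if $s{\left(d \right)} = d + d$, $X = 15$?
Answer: $\frac{958}{21245} \approx 0.045093$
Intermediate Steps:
$n{\left(K \right)} = \frac{32}{5}$ ($n{\left(K \right)} = \frac{\left(76 + 15\right) - 59}{5} = \frac{91 - 59}{5} = \frac{1}{5} \cdot 32 = \frac{32}{5}$)
$s{\left(d \right)} = 2 d$
$\frac{n{\left(179 \right)} + s{\left(-99 \right)}}{-16496 + 12247} = \frac{\frac{32}{5} + 2 \left(-99\right)}{-16496 + 12247} = \frac{\frac{32}{5} - 198}{-4249} = \left(- \frac{958}{5}\right) \left(- \frac{1}{4249}\right) = \frac{958}{21245}$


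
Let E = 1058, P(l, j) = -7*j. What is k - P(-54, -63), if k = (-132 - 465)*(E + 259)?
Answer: -786690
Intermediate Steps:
k = -786249 (k = (-132 - 465)*(1058 + 259) = -597*1317 = -786249)
k - P(-54, -63) = -786249 - (-7)*(-63) = -786249 - 1*441 = -786249 - 441 = -786690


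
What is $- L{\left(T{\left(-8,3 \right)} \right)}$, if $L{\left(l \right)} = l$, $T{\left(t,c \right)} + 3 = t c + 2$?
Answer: $25$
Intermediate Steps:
$T{\left(t,c \right)} = -1 + c t$ ($T{\left(t,c \right)} = -3 + \left(t c + 2\right) = -3 + \left(c t + 2\right) = -3 + \left(2 + c t\right) = -1 + c t$)
$- L{\left(T{\left(-8,3 \right)} \right)} = - (-1 + 3 \left(-8\right)) = - (-1 - 24) = \left(-1\right) \left(-25\right) = 25$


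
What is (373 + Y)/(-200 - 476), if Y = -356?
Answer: -17/676 ≈ -0.025148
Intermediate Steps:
(373 + Y)/(-200 - 476) = (373 - 356)/(-200 - 476) = 17/(-676) = 17*(-1/676) = -17/676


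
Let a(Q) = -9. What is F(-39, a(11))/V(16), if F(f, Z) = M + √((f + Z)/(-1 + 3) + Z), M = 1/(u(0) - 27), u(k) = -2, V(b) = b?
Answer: -1/464 + I*√33/16 ≈ -0.0021552 + 0.35904*I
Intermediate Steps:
M = -1/29 (M = 1/(-2 - 27) = 1/(-29) = -1/29 ≈ -0.034483)
F(f, Z) = -1/29 + √(f/2 + 3*Z/2) (F(f, Z) = -1/29 + √((f + Z)/(-1 + 3) + Z) = -1/29 + √((Z + f)/2 + Z) = -1/29 + √((Z + f)*(½) + Z) = -1/29 + √((Z/2 + f/2) + Z) = -1/29 + √(f/2 + 3*Z/2))
F(-39, a(11))/V(16) = (-1/29 + √(2*(-39) + 6*(-9))/2)/16 = (-1/29 + √(-78 - 54)/2)*(1/16) = (-1/29 + √(-132)/2)*(1/16) = (-1/29 + (2*I*√33)/2)*(1/16) = (-1/29 + I*√33)*(1/16) = -1/464 + I*√33/16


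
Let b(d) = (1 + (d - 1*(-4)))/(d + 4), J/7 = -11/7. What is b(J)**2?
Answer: 36/49 ≈ 0.73469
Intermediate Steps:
J = -11 (J = 7*(-11/7) = -11)
b(d) = (5 + d)/(4 + d) (b(d) = (1 + (d + 4))/(4 + d) = (1 + (4 + d))/(4 + d) = (5 + d)/(4 + d))
b(J)**2 = ((5 - 11)/(4 - 11))**2 = (-6/(-7))**2 = (-1/7*(-6))**2 = (6/7)**2 = 36/49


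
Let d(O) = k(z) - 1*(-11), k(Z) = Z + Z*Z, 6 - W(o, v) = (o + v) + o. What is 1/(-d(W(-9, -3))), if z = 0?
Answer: -1/11 ≈ -0.090909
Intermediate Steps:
W(o, v) = 6 - v - 2*o (W(o, v) = 6 - ((o + v) + o) = 6 - (v + 2*o) = 6 + (-v - 2*o) = 6 - v - 2*o)
k(Z) = Z + Z**2
d(O) = 11 (d(O) = 0*(1 + 0) - 1*(-11) = 0*1 + 11 = 0 + 11 = 11)
1/(-d(W(-9, -3))) = 1/(-1*11) = 1/(-11) = -1/11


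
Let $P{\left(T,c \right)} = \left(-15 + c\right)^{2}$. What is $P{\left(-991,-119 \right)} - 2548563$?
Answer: $-2530607$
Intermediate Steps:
$P{\left(-991,-119 \right)} - 2548563 = \left(-15 - 119\right)^{2} - 2548563 = \left(-134\right)^{2} - 2548563 = 17956 - 2548563 = -2530607$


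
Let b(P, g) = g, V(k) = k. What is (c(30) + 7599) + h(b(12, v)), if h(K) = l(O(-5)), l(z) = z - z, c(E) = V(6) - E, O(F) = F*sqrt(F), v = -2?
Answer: 7575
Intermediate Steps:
O(F) = F**(3/2)
c(E) = 6 - E
l(z) = 0
h(K) = 0
(c(30) + 7599) + h(b(12, v)) = ((6 - 1*30) + 7599) + 0 = ((6 - 30) + 7599) + 0 = (-24 + 7599) + 0 = 7575 + 0 = 7575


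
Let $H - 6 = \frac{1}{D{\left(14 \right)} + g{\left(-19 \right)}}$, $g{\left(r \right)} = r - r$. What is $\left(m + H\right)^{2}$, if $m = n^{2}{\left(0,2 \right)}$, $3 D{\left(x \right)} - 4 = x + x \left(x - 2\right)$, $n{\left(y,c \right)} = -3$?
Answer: $\frac{866761}{3844} \approx 225.48$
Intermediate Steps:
$D{\left(x \right)} = \frac{4}{3} + \frac{x}{3} + \frac{x \left(-2 + x\right)}{3}$ ($D{\left(x \right)} = \frac{4}{3} + \frac{x + x \left(x - 2\right)}{3} = \frac{4}{3} + \frac{x + x \left(-2 + x\right)}{3} = \frac{4}{3} + \left(\frac{x}{3} + \frac{x \left(-2 + x\right)}{3}\right) = \frac{4}{3} + \frac{x}{3} + \frac{x \left(-2 + x\right)}{3}$)
$g{\left(r \right)} = 0$
$H = \frac{373}{62}$ ($H = 6 + \frac{1}{\left(\frac{4}{3} - \frac{14}{3} + \frac{14^{2}}{3}\right) + 0} = 6 + \frac{1}{\left(\frac{4}{3} - \frac{14}{3} + \frac{1}{3} \cdot 196\right) + 0} = 6 + \frac{1}{\left(\frac{4}{3} - \frac{14}{3} + \frac{196}{3}\right) + 0} = 6 + \frac{1}{62 + 0} = 6 + \frac{1}{62} = \frac{373}{62} \approx 6.0161$)
$m = 9$ ($m = \left(-3\right)^{2} = 9$)
$\left(m + H\right)^{2} = \left(9 + \frac{373}{62}\right)^{2} = \left(\frac{931}{62}\right)^{2} = \frac{866761}{3844}$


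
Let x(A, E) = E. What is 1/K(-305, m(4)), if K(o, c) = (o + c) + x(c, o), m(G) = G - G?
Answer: -1/610 ≈ -0.0016393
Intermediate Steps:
m(G) = 0
K(o, c) = c + 2*o (K(o, c) = (o + c) + o = (c + o) + o = c + 2*o)
1/K(-305, m(4)) = 1/(0 + 2*(-305)) = 1/(0 - 610) = 1/(-610) = -1/610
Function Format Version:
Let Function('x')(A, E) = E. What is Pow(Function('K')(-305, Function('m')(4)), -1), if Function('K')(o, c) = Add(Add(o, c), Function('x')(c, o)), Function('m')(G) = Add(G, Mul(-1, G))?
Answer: Rational(-1, 610) ≈ -0.0016393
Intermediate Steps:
Function('m')(G) = 0
Function('K')(o, c) = Add(c, Mul(2, o)) (Function('K')(o, c) = Add(Add(o, c), o) = Add(Add(c, o), o) = Add(c, Mul(2, o)))
Pow(Function('K')(-305, Function('m')(4)), -1) = Pow(Add(0, Mul(2, -305)), -1) = Pow(Add(0, -610), -1) = Pow(-610, -1) = Rational(-1, 610)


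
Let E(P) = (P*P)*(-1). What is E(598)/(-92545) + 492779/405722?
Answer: 11217178979/2208678970 ≈ 5.0787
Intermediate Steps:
E(P) = -P**2 (E(P) = P**2*(-1) = -P**2)
E(598)/(-92545) + 492779/405722 = -1*598**2/(-92545) + 492779/405722 = -1*357604*(-1/92545) + 492779*(1/405722) = -357604*(-1/92545) + 28987/23866 = 357604/92545 + 28987/23866 = 11217178979/2208678970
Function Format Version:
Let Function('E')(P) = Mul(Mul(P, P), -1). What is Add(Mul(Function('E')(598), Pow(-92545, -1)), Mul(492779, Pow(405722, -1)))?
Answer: Rational(11217178979, 2208678970) ≈ 5.0787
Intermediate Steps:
Function('E')(P) = Mul(-1, Pow(P, 2)) (Function('E')(P) = Mul(Pow(P, 2), -1) = Mul(-1, Pow(P, 2)))
Add(Mul(Function('E')(598), Pow(-92545, -1)), Mul(492779, Pow(405722, -1))) = Add(Mul(Mul(-1, Pow(598, 2)), Pow(-92545, -1)), Mul(492779, Pow(405722, -1))) = Add(Mul(Mul(-1, 357604), Rational(-1, 92545)), Mul(492779, Rational(1, 405722))) = Add(Mul(-357604, Rational(-1, 92545)), Rational(28987, 23866)) = Add(Rational(357604, 92545), Rational(28987, 23866)) = Rational(11217178979, 2208678970)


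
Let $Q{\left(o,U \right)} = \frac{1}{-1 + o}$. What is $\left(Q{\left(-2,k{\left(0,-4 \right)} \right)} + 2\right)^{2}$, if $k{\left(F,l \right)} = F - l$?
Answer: $\frac{25}{9} \approx 2.7778$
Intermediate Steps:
$\left(Q{\left(-2,k{\left(0,-4 \right)} \right)} + 2\right)^{2} = \left(\frac{1}{-1 - 2} + 2\right)^{2} = \left(\frac{1}{-3} + 2\right)^{2} = \left(- \frac{1}{3} + 2\right)^{2} = \left(\frac{5}{3}\right)^{2} = \frac{25}{9}$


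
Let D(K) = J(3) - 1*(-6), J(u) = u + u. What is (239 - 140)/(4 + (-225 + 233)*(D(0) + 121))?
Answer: 33/356 ≈ 0.092697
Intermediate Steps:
J(u) = 2*u
D(K) = 12 (D(K) = 2*3 - 1*(-6) = 6 + 6 = 12)
(239 - 140)/(4 + (-225 + 233)*(D(0) + 121)) = (239 - 140)/(4 + (-225 + 233)*(12 + 121)) = 99/(4 + 8*133) = 99/(4 + 1064) = 99/1068 = 99*(1/1068) = 33/356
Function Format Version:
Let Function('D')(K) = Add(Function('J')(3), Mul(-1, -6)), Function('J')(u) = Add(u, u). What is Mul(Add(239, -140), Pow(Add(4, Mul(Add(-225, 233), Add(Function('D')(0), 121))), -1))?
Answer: Rational(33, 356) ≈ 0.092697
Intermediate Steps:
Function('J')(u) = Mul(2, u)
Function('D')(K) = 12 (Function('D')(K) = Add(Mul(2, 3), Mul(-1, -6)) = Add(6, 6) = 12)
Mul(Add(239, -140), Pow(Add(4, Mul(Add(-225, 233), Add(Function('D')(0), 121))), -1)) = Mul(Add(239, -140), Pow(Add(4, Mul(Add(-225, 233), Add(12, 121))), -1)) = Mul(99, Pow(Add(4, Mul(8, 133)), -1)) = Mul(99, Pow(Add(4, 1064), -1)) = Mul(99, Pow(1068, -1)) = Mul(99, Rational(1, 1068)) = Rational(33, 356)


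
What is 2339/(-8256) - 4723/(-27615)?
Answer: -8532799/75996480 ≈ -0.11228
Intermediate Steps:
2339/(-8256) - 4723/(-27615) = 2339*(-1/8256) - 4723*(-1/27615) = -2339/8256 + 4723/27615 = -8532799/75996480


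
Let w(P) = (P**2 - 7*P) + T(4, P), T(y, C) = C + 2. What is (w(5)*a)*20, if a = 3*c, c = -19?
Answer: 3420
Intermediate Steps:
T(y, C) = 2 + C
w(P) = 2 + P**2 - 6*P (w(P) = (P**2 - 7*P) + (2 + P) = 2 + P**2 - 6*P)
a = -57 (a = 3*(-19) = -57)
(w(5)*a)*20 = ((2 + 5**2 - 6*5)*(-57))*20 = ((2 + 25 - 30)*(-57))*20 = -3*(-57)*20 = 171*20 = 3420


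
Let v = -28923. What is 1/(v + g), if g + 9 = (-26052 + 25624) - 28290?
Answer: -1/57650 ≈ -1.7346e-5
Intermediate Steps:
g = -28727 (g = -9 + ((-26052 + 25624) - 28290) = -9 + (-428 - 28290) = -9 - 28718 = -28727)
1/(v + g) = 1/(-28923 - 28727) = 1/(-57650) = -1/57650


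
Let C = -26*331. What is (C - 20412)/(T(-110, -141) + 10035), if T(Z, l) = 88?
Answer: -29018/10123 ≈ -2.8665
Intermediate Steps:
C = -8606
(C - 20412)/(T(-110, -141) + 10035) = (-8606 - 20412)/(88 + 10035) = -29018/10123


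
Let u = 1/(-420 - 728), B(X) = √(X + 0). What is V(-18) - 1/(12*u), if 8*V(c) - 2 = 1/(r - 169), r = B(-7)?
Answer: 65763029/685632 - I*√7/228544 ≈ 95.916 - 1.1577e-5*I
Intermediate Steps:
B(X) = √X
r = I*√7 (r = √(-7) = I*√7 ≈ 2.6458*I)
u = -1/1148 (u = 1/(-1148) = -1/1148 ≈ -0.00087108)
V(c) = ¼ + 1/(8*(-169 + I*√7)) (V(c) = ¼ + 1/(8*(I*√7 - 169)) = ¼ + 1/(8*(-169 + I*√7)))
V(-18) - 1/(12*u) = (56967/228544 - I*√7/228544) - 1/(12*(-1/1148)) = (56967/228544 - I*√7/228544) - 1/(-3/287) = (56967/228544 - I*√7/228544) - 1*(-287/3) = (56967/228544 - I*√7/228544) + 287/3 = 65763029/685632 - I*√7/228544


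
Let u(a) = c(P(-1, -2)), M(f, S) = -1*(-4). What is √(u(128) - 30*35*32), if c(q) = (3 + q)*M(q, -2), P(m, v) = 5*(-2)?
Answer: 2*I*√8407 ≈ 183.38*I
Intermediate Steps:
M(f, S) = 4
P(m, v) = -10
c(q) = 12 + 4*q (c(q) = (3 + q)*4 = 12 + 4*q)
u(a) = -28 (u(a) = 12 + 4*(-10) = 12 - 40 = -28)
√(u(128) - 30*35*32) = √(-28 - 30*35*32) = √(-28 - 1050*32) = √(-28 - 33600) = √(-33628) = 2*I*√8407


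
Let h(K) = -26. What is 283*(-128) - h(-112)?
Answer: -36198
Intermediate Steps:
283*(-128) - h(-112) = 283*(-128) - 1*(-26) = -36224 + 26 = -36198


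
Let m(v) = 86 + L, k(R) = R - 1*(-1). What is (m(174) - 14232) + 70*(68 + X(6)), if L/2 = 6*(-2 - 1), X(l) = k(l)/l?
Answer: -28021/3 ≈ -9340.3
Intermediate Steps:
k(R) = 1 + R (k(R) = R + 1 = 1 + R)
X(l) = (1 + l)/l
L = -36 (L = 2*(6*(-2 - 1)) = 2*(6*(-3)) = 2*(-18) = -36)
m(v) = 50 (m(v) = 86 - 36 = 50)
(m(174) - 14232) + 70*(68 + X(6)) = (50 - 14232) + 70*(68 + (1 + 6)/6) = -14182 + 70*(68 + (⅙)*7) = -14182 + 70*(68 + 7/6) = -14182 + 70*(415/6) = -14182 + 14525/3 = -28021/3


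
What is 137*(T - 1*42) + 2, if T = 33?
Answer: -1231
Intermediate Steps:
137*(T - 1*42) + 2 = 137*(33 - 1*42) + 2 = 137*(33 - 42) + 2 = 137*(-9) + 2 = -1233 + 2 = -1231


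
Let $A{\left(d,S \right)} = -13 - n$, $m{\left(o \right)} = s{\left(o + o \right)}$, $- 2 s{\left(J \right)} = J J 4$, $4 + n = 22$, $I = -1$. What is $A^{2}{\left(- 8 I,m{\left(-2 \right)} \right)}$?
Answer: $961$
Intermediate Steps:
$n = 18$ ($n = -4 + 22 = 18$)
$s{\left(J \right)} = - 2 J^{2}$ ($s{\left(J \right)} = - \frac{J J 4}{2} = - \frac{J^{2} \cdot 4}{2} = - \frac{4 J^{2}}{2} = - 2 J^{2}$)
$m{\left(o \right)} = - 8 o^{2}$ ($m{\left(o \right)} = - 2 \left(o + o\right)^{2} = - 2 \left(2 o\right)^{2} = - 2 \cdot 4 o^{2} = - 8 o^{2}$)
$A{\left(d,S \right)} = -31$ ($A{\left(d,S \right)} = -13 - 18 = -31$)
$A^{2}{\left(- 8 I,m{\left(-2 \right)} \right)} = \left(-31\right)^{2} = 961$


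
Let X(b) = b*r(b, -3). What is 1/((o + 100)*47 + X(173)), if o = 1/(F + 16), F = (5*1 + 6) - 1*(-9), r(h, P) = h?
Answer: 36/1246691 ≈ 2.8876e-5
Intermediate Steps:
X(b) = b**2 (X(b) = b*b = b**2)
F = 20 (F = (5 + 6) + 9 = 11 + 9 = 20)
o = 1/36 (o = 1/(20 + 16) = 1/36 ≈ 0.027778)
1/((o + 100)*47 + X(173)) = 1/((1/36 + 100)*47 + 173**2) = 1/((3601/36)*47 + 29929) = 1/(169247/36 + 29929) = 1/(1246691/36) = 36/1246691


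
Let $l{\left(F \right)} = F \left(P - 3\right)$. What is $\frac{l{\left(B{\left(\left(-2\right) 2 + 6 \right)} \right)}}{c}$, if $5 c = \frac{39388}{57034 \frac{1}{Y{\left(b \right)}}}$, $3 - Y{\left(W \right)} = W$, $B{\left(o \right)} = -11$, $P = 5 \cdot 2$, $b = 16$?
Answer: $\frac{10979045}{256022} \approx 42.883$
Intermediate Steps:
$P = 10$
$Y{\left(W \right)} = 3 - W$
$l{\left(F \right)} = 7 F$ ($l{\left(F \right)} = F \left(10 - 3\right) = F 7 = 7 F$)
$c = - \frac{256022}{142585}$ ($c = \frac{39388 \frac{1}{57034 \frac{1}{3 - 16}}}{5} = \frac{39388 \frac{1}{57034 \frac{1}{-13}}}{5} = \frac{39388 \frac{1}{57034 \left(- \frac{1}{13}\right)}}{5} = \frac{39388 \frac{1}{- \frac{57034}{13}}}{5} = \frac{39388 \left(- \frac{13}{57034}\right)}{5} = \frac{1}{5} \left(- \frac{256022}{28517}\right) = - \frac{256022}{142585} \approx -1.7956$)
$\frac{l{\left(B{\left(\left(-2\right) 2 + 6 \right)} \right)}}{c} = \frac{7 \left(-11\right)}{- \frac{256022}{142585}} = \left(-77\right) \left(- \frac{142585}{256022}\right) = \frac{10979045}{256022}$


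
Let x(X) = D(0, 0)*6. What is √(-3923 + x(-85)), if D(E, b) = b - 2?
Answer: I*√3935 ≈ 62.73*I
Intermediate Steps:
D(E, b) = -2 + b
x(X) = -12 (x(X) = (-2 + 0)*6 = -2*6 = -12)
√(-3923 + x(-85)) = √(-3923 - 12) = √(-3935) = I*√3935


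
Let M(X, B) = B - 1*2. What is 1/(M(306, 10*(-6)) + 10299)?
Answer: 1/10237 ≈ 9.7685e-5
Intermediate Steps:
M(X, B) = -2 + B (M(X, B) = B - 2 = -2 + B)
1/(M(306, 10*(-6)) + 10299) = 1/((-2 + 10*(-6)) + 10299) = 1/((-2 - 60) + 10299) = 1/(-62 + 10299) = 1/10237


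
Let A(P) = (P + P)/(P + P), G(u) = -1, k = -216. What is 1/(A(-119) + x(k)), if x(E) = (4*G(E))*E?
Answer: 1/865 ≈ 0.0011561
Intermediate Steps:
x(E) = -4*E (x(E) = (4*(-1))*E = -4*E)
A(P) = 1 (A(P) = (2*P)/((2*P)) = (2*P)*(1/(2*P)) = 1)
1/(A(-119) + x(k)) = 1/(1 - 4*(-216)) = 1/(1 + 864) = 1/865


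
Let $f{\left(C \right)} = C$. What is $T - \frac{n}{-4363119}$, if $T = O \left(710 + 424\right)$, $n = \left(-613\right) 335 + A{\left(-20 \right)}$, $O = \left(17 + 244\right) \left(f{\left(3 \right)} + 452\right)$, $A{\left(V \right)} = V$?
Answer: $\frac{11086287755035}{82323} \approx 1.3467 \cdot 10^{8}$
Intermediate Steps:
$O = 118755$ ($O = \left(17 + 244\right) \left(3 + 452\right) = 261 \cdot 455 = 118755$)
$n = -205375$ ($n = \left(-613\right) 335 - 20 = -205355 - 20 = -205375$)
$T = 134668170$ ($T = 118755 \left(710 + 424\right) = 118755 \cdot 1134 = 134668170$)
$T - \frac{n}{-4363119} = 134668170 - - \frac{205375}{-4363119} = 134668170 - \left(-205375\right) \left(- \frac{1}{4363119}\right) = 134668170 - \frac{3875}{82323} = \frac{11086287755035}{82323}$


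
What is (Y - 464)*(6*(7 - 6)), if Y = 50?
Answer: -2484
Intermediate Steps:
(Y - 464)*(6*(7 - 6)) = (50 - 464)*(6*(7 - 6)) = -2484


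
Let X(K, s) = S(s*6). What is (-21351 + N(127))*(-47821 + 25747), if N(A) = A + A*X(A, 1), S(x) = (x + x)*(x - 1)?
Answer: 300294696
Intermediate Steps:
S(x) = 2*x*(-1 + x) (S(x) = (2*x)*(-1 + x) = 2*x*(-1 + x))
X(K, s) = 12*s*(-1 + 6*s) (X(K, s) = 2*(s*6)*(-1 + s*6) = 2*(6*s)*(-1 + 6*s) = 12*s*(-1 + 6*s))
N(A) = 61*A (N(A) = A + A*(12*1*(-1 + 6*1)) = A + A*(12*1*(-1 + 6)) = A + A*(12*1*5) = A + A*60 = A + 60*A = 61*A)
(-21351 + N(127))*(-47821 + 25747) = (-21351 + 61*127)*(-47821 + 25747) = (-21351 + 7747)*(-22074) = -13604*(-22074) = 300294696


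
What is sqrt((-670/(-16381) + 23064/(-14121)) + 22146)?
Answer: 4*sqrt(914262257465309242)/25701789 ≈ 148.81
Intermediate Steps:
sqrt((-670/(-16381) + 23064/(-14121)) + 22146) = sqrt((-670*(-1/16381) + 23064*(-1/14121)) + 22146) = sqrt((670/16381 - 7688/4707) + 22146) = sqrt(-122783438/77105367 + 22146) = sqrt(1707452674144/77105367) = 4*sqrt(914262257465309242)/25701789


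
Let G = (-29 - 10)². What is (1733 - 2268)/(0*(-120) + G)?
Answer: -535/1521 ≈ -0.35174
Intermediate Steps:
G = 1521 (G = (-39)² = 1521)
(1733 - 2268)/(0*(-120) + G) = (1733 - 2268)/(0*(-120) + 1521) = -535/(0 + 1521) = -535/1521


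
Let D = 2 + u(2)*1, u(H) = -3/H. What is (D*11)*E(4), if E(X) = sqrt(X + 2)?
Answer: 11*sqrt(6)/2 ≈ 13.472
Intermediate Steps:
E(X) = sqrt(2 + X)
D = 1/2 (D = 2 - 3/2*1 = 2 - 3/2 = 1/2 ≈ 0.50000)
(D*11)*E(4) = ((1/2)*11)*sqrt(2 + 4) = 11*sqrt(6)/2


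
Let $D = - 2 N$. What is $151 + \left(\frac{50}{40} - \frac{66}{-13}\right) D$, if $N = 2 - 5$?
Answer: $\frac{4913}{26} \approx 188.96$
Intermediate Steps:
$N = -3$
$D = 6$ ($D = \left(-2\right) \left(-3\right) = 6$)
$151 + \left(\frac{50}{40} - \frac{66}{-13}\right) D = 151 + \left(\frac{50}{40} - \frac{66}{-13}\right) 6 = 151 + \left(50 \cdot \frac{1}{40} - - \frac{66}{13}\right) 6 = 151 + \left(\frac{5}{4} + \frac{66}{13}\right) 6 = 151 + \frac{329}{52} \cdot 6 = 151 + \frac{987}{26} = \frac{4913}{26}$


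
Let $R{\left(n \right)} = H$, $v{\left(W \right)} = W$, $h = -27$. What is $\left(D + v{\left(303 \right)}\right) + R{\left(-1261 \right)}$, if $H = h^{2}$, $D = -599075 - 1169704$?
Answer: $-1767747$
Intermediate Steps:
$D = -1768779$ ($D = -599075 - 1169704 = -1768779$)
$H = 729$ ($H = \left(-27\right)^{2} = 729$)
$R{\left(n \right)} = 729$
$\left(D + v{\left(303 \right)}\right) + R{\left(-1261 \right)} = \left(-1768779 + 303\right) + 729 = -1768476 + 729 = -1767747$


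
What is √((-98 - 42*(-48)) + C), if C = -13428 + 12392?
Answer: 21*√2 ≈ 29.698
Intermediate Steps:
C = -1036
√((-98 - 42*(-48)) + C) = √((-98 - 42*(-48)) - 1036) = √((-98 + 2016) - 1036) = √(1918 - 1036) = √882 = 21*√2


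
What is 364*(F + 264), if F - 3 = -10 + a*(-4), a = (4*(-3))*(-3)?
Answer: 41132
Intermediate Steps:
a = 36 (a = -12*(-3) = 36)
F = -151 (F = 3 + (-10 + 36*(-4)) = 3 + (-10 - 144) = 3 - 154 = -151)
364*(F + 264) = 364*(-151 + 264) = 364*113 = 41132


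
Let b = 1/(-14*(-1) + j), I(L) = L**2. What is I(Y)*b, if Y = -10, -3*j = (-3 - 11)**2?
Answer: -150/77 ≈ -1.9481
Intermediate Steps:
j = -196/3 (j = -(-3 - 11)**2/3 = -1/3*(-14)**2 = -1/3*196 = -196/3 ≈ -65.333)
b = -3/154 (b = 1/(-14*(-1) - 196/3) = 1/(14 - 196/3) = 1/(-154/3) = -3/154 ≈ -0.019481)
I(Y)*b = (-10)**2*(-3/154) = 100*(-3/154) = -150/77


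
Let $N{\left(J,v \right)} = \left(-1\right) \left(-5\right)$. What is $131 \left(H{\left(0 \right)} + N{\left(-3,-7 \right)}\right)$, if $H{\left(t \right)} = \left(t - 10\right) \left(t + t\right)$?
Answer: $655$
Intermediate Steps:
$H{\left(t \right)} = 2 t \left(-10 + t\right)$ ($H{\left(t \right)} = \left(-10 + t\right) 2 t = 2 t \left(-10 + t\right)$)
$N{\left(J,v \right)} = 5$
$131 \left(H{\left(0 \right)} + N{\left(-3,-7 \right)}\right) = 131 \left(2 \cdot 0 \left(-10 + 0\right) + 5\right) = 131 \left(2 \cdot 0 \left(-10\right) + 5\right) = 131 \left(0 + 5\right) = 131 \cdot 5 = 655$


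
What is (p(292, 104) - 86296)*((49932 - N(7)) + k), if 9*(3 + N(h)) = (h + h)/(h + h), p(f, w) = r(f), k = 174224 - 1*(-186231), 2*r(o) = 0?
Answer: -318735052664/9 ≈ -3.5415e+10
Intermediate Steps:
r(o) = 0 (r(o) = (1/2)*0 = 0)
k = 360455 (k = 174224 + 186231 = 360455)
p(f, w) = 0
N(h) = -26/9 (N(h) = -3 + ((h + h)/(h + h))/9 = -3 + ((2*h)/((2*h)))/9 = -3 + ((2*h)*(1/(2*h)))/9 = -3 + (1/9)*1 = -3 + 1/9 = -26/9)
(p(292, 104) - 86296)*((49932 - N(7)) + k) = (0 - 86296)*((49932 - 1*(-26/9)) + 360455) = -86296*((49932 + 26/9) + 360455) = -86296*(449414/9 + 360455) = -86296*3693509/9 = -318735052664/9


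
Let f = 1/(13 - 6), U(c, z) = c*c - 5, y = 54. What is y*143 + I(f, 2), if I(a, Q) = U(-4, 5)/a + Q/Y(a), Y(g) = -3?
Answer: 23395/3 ≈ 7798.3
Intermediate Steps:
U(c, z) = -5 + c² (U(c, z) = c² - 5 = -5 + c²)
f = ⅐ (f = 1/7 = ⅐ ≈ 0.14286)
I(a, Q) = 11/a - Q/3 (I(a, Q) = (-5 + (-4)²)/a + Q/(-3) = (-5 + 16)/a + Q*(-⅓) = 11/a - Q/3)
y*143 + I(f, 2) = 54*143 + (11/(⅐) - ⅓*2) = 7722 + (11*7 - ⅔) = 7722 + (77 - ⅔) = 7722 + 229/3 = 23395/3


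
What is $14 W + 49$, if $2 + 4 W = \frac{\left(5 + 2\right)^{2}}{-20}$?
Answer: $\frac{1337}{40} \approx 33.425$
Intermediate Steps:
$W = - \frac{89}{80}$ ($W = - \frac{1}{2} + \frac{\left(5 + 2\right)^{2} \frac{1}{-20}}{4} = - \frac{1}{2} + \frac{7^{2} \left(- \frac{1}{20}\right)}{4} = - \frac{1}{2} + \frac{49 \left(- \frac{1}{20}\right)}{4} = - \frac{1}{2} + \frac{1}{4} \left(- \frac{49}{20}\right) = - \frac{1}{2} - \frac{49}{80} = - \frac{89}{80} \approx -1.1125$)
$14 W + 49 = 14 \left(- \frac{89}{80}\right) + 49 = - \frac{623}{40} + 49 = \frac{1337}{40}$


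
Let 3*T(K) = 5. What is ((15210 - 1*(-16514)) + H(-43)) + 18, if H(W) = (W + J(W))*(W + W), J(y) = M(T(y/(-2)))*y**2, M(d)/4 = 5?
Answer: -3144840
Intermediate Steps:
T(K) = 5/3 (T(K) = (1/3)*5 = 5/3)
M(d) = 20 (M(d) = 4*5 = 20)
J(y) = 20*y**2
H(W) = 2*W*(W + 20*W**2) (H(W) = (W + 20*W**2)*(W + W) = (W + 20*W**2)*(2*W) = 2*W*(W + 20*W**2))
((15210 - 1*(-16514)) + H(-43)) + 18 = ((15210 - 1*(-16514)) + (-43)**2*(2 + 40*(-43))) + 18 = ((15210 + 16514) + 1849*(2 - 1720)) + 18 = (31724 + 1849*(-1718)) + 18 = (31724 - 3176582) + 18 = -3144858 + 18 = -3144840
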